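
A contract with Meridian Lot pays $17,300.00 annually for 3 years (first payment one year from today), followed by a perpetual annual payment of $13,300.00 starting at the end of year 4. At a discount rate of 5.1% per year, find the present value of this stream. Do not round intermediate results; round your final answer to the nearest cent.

$271656.93

PV of 3-year annuity: $17,300.00 × [1 − (1+0.051)^−3] / 0.051 = 47024.05103
Perpetuity value at year 3: $13,300.00 / 0.051 = 260784.31373
PV of perpetuity: 260784.31373 / (1+0.051)^3 = 224632.87565
Total PV = 47024.05103 + 224632.87565 = 271656.92668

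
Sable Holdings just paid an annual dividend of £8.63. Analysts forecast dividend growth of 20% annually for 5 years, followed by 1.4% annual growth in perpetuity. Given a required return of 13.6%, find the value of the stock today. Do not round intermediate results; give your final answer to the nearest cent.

D_1 = 10.35600
D_2 = 12.42720
D_3 = 14.91264
D_4 = 17.89517
D_5 = 21.47420
Terminal value at year 5: TV = D_5×(1+g_2)/(r−g_2) = 21.77484/0.122 = 178.48230
P_0 = D_1/(1+r)^1 + D_2/(1+r)^2 + D_3/(1+r)^3 + D_4/(1+r)^4 + D_5/(1+r)^5 + TV/(1+r)^5
    = 9.11620 + 9.62979 + 10.17231 + 10.74540 + 11.35077 + 94.34166 = 145.35612

£145.36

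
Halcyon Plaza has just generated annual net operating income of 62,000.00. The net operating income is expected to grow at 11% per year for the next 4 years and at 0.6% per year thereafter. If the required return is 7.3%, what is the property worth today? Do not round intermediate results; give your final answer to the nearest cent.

1336253.76

D_1 = 68820.00000
D_2 = 76390.20000
D_3 = 84793.12200
D_4 = 94120.36542
Terminal value at year 4: TV = D_4×(1+g_2)/(r−g_2) = 94685.08761/0.067 = 1413210.26287
P_0 = D_1/(1+r)^1 + D_2/(1+r)^2 + D_3/(1+r)^3 + D_4/(1+r)^4 + TV/(1+r)^4
    = 64137.93103 + 66349.58383 + 68637.50051 + 71004.31088 + 1066124.42896 = 1336253.75521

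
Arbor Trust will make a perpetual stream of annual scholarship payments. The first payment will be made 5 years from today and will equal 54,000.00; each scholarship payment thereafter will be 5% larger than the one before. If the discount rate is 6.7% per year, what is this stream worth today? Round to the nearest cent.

Value at end of year 4: C₁ / (r − g) = 54,000.00 / (0.067 − 0.05) = 3,176,470.5882
Discount to today: PV = 3,176,470.5882 / (1 + 0.067)^4 = 3,176,470.5882 / 1.296157 = 2,450,683.13

2450683.13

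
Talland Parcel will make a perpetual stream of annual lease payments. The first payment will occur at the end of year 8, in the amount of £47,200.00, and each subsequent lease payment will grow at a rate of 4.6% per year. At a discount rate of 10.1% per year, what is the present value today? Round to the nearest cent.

Value at end of year 7: C₁ / (r − g) = £47,200.00 / (0.101 − 0.046) = £858,181.8182
Discount to today: PV = £858,181.8182 / (1 + 0.101)^7 = £858,181.8182 / 1.961152 = £437,590.69

£437590.69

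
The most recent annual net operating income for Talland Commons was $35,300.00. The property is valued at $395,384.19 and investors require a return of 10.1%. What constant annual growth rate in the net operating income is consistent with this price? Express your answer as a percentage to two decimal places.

1.08%

P = D₀(1+g)/(r−g) ⇒ P(r−g) = D₀(1+g) ⇒ g(P+D₀) = P·r − D₀
g = (P·r − D₀)/(P + D₀) = ($395,384.19×0.101 − $35,300.00) / ($395,384.19 + $35,300.00) = 0.010759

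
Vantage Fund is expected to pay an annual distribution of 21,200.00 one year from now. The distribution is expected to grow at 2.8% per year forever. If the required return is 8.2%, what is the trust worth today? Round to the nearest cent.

Growing perpetuity: P = D₁ / (r − g) = 21,200.0000 / (0.082 − 0.028) = 392,592.59

392592.59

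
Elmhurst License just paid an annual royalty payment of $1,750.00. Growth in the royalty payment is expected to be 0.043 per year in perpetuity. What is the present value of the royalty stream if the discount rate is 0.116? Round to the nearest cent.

D₁ = D₀ × (1 + g) = $1,750.00 × 1.043 = $1,825.2500
Growing perpetuity: P = D₁ / (r − g) = $1,825.2500 / (0.116 − 0.043) = $25,003.42

$25003.42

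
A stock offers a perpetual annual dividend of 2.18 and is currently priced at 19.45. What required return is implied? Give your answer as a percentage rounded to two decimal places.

11.21%

P = C/r ⇒ r = C/P = 2.18/19.45 = 0.112082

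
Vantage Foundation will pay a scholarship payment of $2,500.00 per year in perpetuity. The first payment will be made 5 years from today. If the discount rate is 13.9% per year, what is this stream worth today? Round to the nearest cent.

Value at end of year 4: C / r = $2,500.00 / 0.139 = $17,985.6115
Discount to today: PV = $17,985.6115 / (1 + 0.139)^4 = $17,985.6115 / 1.683042 = $10,686.37

$10686.37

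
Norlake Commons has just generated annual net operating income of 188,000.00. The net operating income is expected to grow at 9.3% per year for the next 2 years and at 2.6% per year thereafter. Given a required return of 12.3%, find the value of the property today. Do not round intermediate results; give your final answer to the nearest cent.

D_1 = 205484.00000
D_2 = 224594.01200
Terminal value at year 2: TV = D_2×(1+g_2)/(r−g_2) = 230433.45631/0.097 = 2375602.64239
P_0 = D_1/(1+r)^1 + D_2/(1+r)^2 + TV/(1+r)^2
    = 182977.73820 + 178089.64190 + 1883711.05763 = 2244778.43773

2244778.44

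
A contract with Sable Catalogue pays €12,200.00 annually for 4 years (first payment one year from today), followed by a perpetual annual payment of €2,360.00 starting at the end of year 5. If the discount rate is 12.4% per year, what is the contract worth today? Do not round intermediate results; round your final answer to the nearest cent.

€48669.72

PV of 4-year annuity: €12,200.00 × [1 − (1+0.124)^−4] / 0.124 = 36745.63905
Perpetuity value at year 4: €2,360.00 / 0.124 = 19032.25806
PV of perpetuity: 19032.25806 / (1+0.124)^4 = 11924.08527
Total PV = 36745.63905 + 11924.08527 = 48669.72431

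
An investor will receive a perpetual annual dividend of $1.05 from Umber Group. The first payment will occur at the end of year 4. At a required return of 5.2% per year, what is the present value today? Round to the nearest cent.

Value at end of year 3: C / r = $1.05 / 0.052 = $20.1923
Discount to today: PV = $20.1923 / (1 + 0.052)^3 = $20.1923 / 1.164253 = $17.34

$17.34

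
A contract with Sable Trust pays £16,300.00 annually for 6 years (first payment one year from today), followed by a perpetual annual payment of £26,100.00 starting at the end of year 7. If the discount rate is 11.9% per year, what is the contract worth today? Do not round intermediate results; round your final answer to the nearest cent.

PV of 6-year annuity: £16,300.00 × [1 − (1+0.119)^−6] / 0.119 = 67206.17137
Perpetuity value at year 6: £26,100.00 / 0.119 = 219327.73109
PV of perpetuity: 219327.73109 / (1+0.119)^6 = 111715.39535
Total PV = 67206.17137 + 111715.39535 = 178921.56671

£178921.57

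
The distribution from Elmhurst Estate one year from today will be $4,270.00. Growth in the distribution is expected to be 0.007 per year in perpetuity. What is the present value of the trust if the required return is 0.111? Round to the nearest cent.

$41057.69

Growing perpetuity: P = D₁ / (r − g) = $4,270.0000 / (0.111 − 0.007) = $41,057.69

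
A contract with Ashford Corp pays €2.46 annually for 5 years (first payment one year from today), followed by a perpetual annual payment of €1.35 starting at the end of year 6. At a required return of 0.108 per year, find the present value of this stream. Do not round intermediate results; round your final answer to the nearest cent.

PV of 5-year annuity: €2.46 × [1 − (1+0.108)^−5] / 0.108 = 9.13783
Perpetuity value at year 5: €1.35 / 0.108 = 12.50000
PV of perpetuity: 12.50000 / (1+0.108)^5 = 7.48533
Total PV = 9.13783 + 7.48533 = 16.62317

€16.62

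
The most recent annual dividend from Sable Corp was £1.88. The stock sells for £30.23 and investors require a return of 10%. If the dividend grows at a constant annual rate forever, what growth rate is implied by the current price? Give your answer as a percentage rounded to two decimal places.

3.56%

P = D₀(1+g)/(r−g) ⇒ P(r−g) = D₀(1+g) ⇒ g(P+D₀) = P·r − D₀
g = (P·r − D₀)/(P + D₀) = (£30.23×0.1 − £1.88) / (£30.23 + £1.88) = 0.035596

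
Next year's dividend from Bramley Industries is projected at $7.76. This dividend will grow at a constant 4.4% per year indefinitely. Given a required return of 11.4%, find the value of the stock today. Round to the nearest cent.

$110.86

Growing perpetuity: P = D₁ / (r − g) = $7.7600 / (0.114 − 0.044) = $110.86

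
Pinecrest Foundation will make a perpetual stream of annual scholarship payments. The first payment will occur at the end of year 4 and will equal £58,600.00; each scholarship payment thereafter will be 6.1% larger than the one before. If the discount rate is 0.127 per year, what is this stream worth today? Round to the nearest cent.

Value at end of year 3: C₁ / (r − g) = £58,600.00 / (0.127 − 0.061) = £887,878.7879
Discount to today: PV = £887,878.7879 / (1 + 0.127)^3 = £887,878.7879 / 1.431435 = £620,271.65

£620271.65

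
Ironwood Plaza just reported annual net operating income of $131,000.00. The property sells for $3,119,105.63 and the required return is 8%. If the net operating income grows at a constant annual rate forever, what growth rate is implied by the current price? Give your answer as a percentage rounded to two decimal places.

P = D₀(1+g)/(r−g) ⇒ P(r−g) = D₀(1+g) ⇒ g(P+D₀) = P·r − D₀
g = (P·r − D₀)/(P + D₀) = ($3,119,105.63×0.08 − $131,000.00) / ($3,119,105.63 + $131,000.00) = 0.036469

3.65%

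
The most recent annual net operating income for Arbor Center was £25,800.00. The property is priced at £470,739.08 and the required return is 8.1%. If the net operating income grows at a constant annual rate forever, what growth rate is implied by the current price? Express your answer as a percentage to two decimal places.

P = D₀(1+g)/(r−g) ⇒ P(r−g) = D₀(1+g) ⇒ g(P+D₀) = P·r − D₀
g = (P·r − D₀)/(P + D₀) = (£470,739.08×0.081 − £25,800.00) / (£470,739.08 + £25,800.00) = 0.024832

2.48%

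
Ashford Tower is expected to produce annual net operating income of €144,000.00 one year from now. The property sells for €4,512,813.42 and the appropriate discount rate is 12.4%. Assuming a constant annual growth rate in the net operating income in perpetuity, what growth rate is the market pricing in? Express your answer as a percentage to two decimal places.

P = D₁/(r−g) ⇒ g = r − D₁/P = 0.124 − €144,000.00/€4,512,813.42 = 0.092091

9.21%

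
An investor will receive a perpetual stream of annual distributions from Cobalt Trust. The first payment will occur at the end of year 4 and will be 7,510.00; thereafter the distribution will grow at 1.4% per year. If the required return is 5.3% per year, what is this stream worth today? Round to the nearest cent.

164926.41

Value at end of year 3: C₁ / (r − g) = 7,510.00 / (0.053 − 0.014) = 192,564.1026
Discount to today: PV = 192,564.1026 / (1 + 0.053)^3 = 192,564.1026 / 1.167576 = 164,926.41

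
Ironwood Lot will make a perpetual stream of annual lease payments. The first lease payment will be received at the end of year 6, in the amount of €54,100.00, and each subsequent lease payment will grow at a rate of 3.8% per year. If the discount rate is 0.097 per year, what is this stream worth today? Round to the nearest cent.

€577181.12

Value at end of year 5: C₁ / (r − g) = €54,100.00 / (0.097 − 0.038) = €916,949.1525
Discount to today: PV = €916,949.1525 / (1 + 0.097)^5 = €916,949.1525 / 1.588668 = €577,181.12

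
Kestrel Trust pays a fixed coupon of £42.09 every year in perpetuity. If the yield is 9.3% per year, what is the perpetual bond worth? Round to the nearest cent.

Level perpetuity: PV = C / r = £42.09 / 0.093 = £452.58

£452.58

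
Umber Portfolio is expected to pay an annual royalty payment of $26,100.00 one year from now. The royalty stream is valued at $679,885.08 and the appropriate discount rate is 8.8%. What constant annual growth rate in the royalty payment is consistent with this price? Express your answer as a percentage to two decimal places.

4.96%

P = D₁/(r−g) ⇒ g = r − D₁/P = 0.088 − $26,100.00/$679,885.08 = 0.049611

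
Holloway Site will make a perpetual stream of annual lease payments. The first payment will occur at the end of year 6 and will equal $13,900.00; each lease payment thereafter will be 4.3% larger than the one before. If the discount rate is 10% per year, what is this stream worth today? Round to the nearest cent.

$151417.66

Value at end of year 5: C₁ / (r − g) = $13,900.00 / (0.1 − 0.043) = $243,859.6491
Discount to today: PV = $243,859.6491 / (1 + 0.1)^5 = $243,859.6491 / 1.610510 = $151,417.66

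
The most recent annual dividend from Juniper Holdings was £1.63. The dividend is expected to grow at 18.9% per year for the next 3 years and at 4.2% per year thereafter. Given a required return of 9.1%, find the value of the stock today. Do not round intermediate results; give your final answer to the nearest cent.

D_1 = 1.93807
D_2 = 2.30437
D_3 = 2.73989
Terminal value at year 3: TV = D_3×(1+g_2)/(r−g_2) = 2.85497/0.049 = 58.26461
P_0 = D_1/(1+r)^1 + D_2/(1+r)^2 + D_3/(1+r)^3 + TV/(1+r)^3
    = 1.77642 + 1.93598 + 2.10989 + 44.86736 = 50.68965

£50.69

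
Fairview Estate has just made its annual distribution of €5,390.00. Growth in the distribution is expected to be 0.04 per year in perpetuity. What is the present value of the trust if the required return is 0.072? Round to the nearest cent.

€175175.00

D₁ = D₀ × (1 + g) = €5,390.00 × 1.04 = €5,605.6000
Growing perpetuity: P = D₁ / (r − g) = €5,605.6000 / (0.072 − 0.04) = €175,175.00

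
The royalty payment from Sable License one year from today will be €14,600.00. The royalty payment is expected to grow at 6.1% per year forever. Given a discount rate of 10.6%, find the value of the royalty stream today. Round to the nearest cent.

Growing perpetuity: P = D₁ / (r − g) = €14,600.0000 / (0.106 − 0.061) = €324,444.44

€324444.44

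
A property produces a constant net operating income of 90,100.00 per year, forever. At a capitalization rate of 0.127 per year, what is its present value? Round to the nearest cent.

Level perpetuity: PV = C / r = 90,100.00 / 0.127 = 709,448.82

709448.82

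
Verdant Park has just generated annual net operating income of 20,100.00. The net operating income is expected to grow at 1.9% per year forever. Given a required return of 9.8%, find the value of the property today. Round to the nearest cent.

259264.56

D₁ = D₀ × (1 + g) = 20,100.00 × 1.019 = 20,481.9000
Growing perpetuity: P = D₁ / (r − g) = 20,481.9000 / (0.098 − 0.019) = 259,264.56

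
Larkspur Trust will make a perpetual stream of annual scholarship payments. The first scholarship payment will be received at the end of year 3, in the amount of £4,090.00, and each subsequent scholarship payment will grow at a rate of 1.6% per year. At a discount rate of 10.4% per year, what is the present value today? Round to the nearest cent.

£38133.13

Value at end of year 2: C₁ / (r − g) = £4,090.00 / (0.104 − 0.016) = £46,477.2727
Discount to today: PV = £46,477.2727 / (1 + 0.104)^2 = £46,477.2727 / 1.218816 = £38,133.13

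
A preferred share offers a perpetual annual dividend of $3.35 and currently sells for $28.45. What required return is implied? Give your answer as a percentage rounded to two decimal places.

P = C/r ⇒ r = C/P = $3.35/$28.45 = 0.117750

11.78%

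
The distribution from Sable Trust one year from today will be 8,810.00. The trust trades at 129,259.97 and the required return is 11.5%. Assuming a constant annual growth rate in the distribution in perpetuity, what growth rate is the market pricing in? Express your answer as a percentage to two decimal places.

4.68%

P = D₁/(r−g) ⇒ g = r − D₁/P = 0.115 − 8,810.00/129,259.97 = 0.046843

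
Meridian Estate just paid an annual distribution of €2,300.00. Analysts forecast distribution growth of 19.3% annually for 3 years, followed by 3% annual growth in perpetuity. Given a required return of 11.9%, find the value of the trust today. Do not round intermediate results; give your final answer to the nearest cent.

€40109.17

D_1 = 2743.90000
D_2 = 3273.47270
D_3 = 3905.25293
Terminal value at year 3: TV = D_3×(1+g_2)/(r−g_2) = 4022.41052/0.089 = 45195.62381
P_0 = D_1/(1+r)^1 + D_2/(1+r)^2 + D_3/(1+r)^3 + TV/(1+r)^3
    = 2452.10009 + 2614.25863 + 2787.14079 + 32255.67432 = 40109.17383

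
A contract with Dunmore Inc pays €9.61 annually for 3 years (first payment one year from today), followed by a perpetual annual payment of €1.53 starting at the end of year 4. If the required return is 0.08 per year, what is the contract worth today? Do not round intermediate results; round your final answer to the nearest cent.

PV of 3-year annuity: €9.61 × [1 − (1+0.08)^−3] / 0.08 = 24.76590
Perpetuity value at year 3: €1.53 / 0.08 = 19.12500
PV of perpetuity: 19.12500 / (1+0.08)^3 = 15.18204
Total PV = 24.76590 + 15.18204 = 39.94794

€39.95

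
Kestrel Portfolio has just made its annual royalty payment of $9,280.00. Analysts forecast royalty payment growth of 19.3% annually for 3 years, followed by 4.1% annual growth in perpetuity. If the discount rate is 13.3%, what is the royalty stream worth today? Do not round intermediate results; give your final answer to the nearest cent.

$153480.56

D_1 = 11071.04000
D_2 = 13207.75072
D_3 = 15756.84661
Terminal value at year 3: TV = D_3×(1+g_2)/(r−g_2) = 16402.87732/0.092 = 178292.14478
P_0 = D_1/(1+r)^1 + D_2/(1+r)^2 + D_3/(1+r)^3 + TV/(1+r)^3
    = 9771.43866 + 10288.90231 + 10833.76916 + 122586.45321 = 153480.56334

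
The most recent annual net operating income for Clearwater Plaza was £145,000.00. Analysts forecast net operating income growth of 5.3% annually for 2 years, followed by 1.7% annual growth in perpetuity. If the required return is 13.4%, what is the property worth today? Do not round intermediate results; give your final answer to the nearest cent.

£1346428.57

D_1 = 152685.00000
D_2 = 160777.30500
Terminal value at year 2: TV = D_2×(1+g_2)/(r−g_2) = 163510.51919/0.117 = 1397525.80500
P_0 = D_1/(1+r)^1 + D_2/(1+r)^2 + TV/(1+r)^2
    = 134642.85714 + 125025.51020 + 1086760.20408 = 1346428.57143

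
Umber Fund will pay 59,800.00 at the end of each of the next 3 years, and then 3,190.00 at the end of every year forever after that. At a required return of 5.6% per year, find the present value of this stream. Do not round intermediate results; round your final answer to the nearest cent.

209410.37

PV of 3-year annuity: 59,800.00 × [1 − (1+0.056)^−3] / 0.056 = 161036.49051
Perpetuity value at year 3: 3,190.00 / 0.056 = 56964.28571
PV of perpetuity: 56964.28571 / (1+0.056)^3 = 48373.87761
Total PV = 161036.49051 + 48373.87761 = 209410.36812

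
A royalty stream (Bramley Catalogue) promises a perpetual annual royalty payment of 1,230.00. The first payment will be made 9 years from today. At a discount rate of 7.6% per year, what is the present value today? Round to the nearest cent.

9007.27

Value at end of year 8: C / r = 1,230.00 / 0.076 = 16,184.2105
Discount to today: PV = 16,184.2105 / (1 + 0.076)^8 = 16,184.2105 / 1.796794 = 9,007.27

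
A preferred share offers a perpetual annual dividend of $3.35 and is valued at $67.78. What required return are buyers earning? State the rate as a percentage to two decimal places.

4.94%

P = C/r ⇒ r = C/P = $3.35/$67.78 = 0.049425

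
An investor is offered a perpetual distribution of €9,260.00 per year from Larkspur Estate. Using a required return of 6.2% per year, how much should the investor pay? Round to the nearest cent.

€149354.84

Level perpetuity: PV = C / r = €9,260.00 / 0.062 = €149,354.84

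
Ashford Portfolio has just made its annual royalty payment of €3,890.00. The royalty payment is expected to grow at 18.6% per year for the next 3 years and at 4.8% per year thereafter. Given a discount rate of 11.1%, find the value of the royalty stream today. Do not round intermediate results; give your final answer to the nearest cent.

€92037.20

D_1 = 4613.54000
D_2 = 5471.65844
D_3 = 6489.38691
Terminal value at year 3: TV = D_3×(1+g_2)/(r−g_2) = 6800.87748/0.063 = 107950.43621
P_0 = D_1/(1+r)^1 + D_2/(1+r)^2 + D_3/(1+r)^3 + TV/(1+r)^3
    = 4152.60126 + 4432.92988 + 4732.18257 + 78719.48148 = 92037.19519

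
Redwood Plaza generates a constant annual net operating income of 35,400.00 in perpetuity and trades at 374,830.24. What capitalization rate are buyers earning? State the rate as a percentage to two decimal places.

9.44%

P = C/r ⇒ r = C/P = 35,400.00/374,830.24 = 0.094443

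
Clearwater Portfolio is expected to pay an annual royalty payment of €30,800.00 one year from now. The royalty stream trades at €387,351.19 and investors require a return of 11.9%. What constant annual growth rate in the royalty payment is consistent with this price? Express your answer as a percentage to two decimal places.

3.95%

P = D₁/(r−g) ⇒ g = r − D₁/P = 0.119 − €30,800.00/€387,351.19 = 0.039486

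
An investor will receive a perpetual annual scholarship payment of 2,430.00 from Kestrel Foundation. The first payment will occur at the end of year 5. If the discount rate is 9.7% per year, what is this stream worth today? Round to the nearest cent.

17298.48

Value at end of year 4: C / r = 2,430.00 / 0.097 = 25,051.5464
Discount to today: PV = 25,051.5464 / (1 + 0.097)^4 = 25,051.5464 / 1.448193 = 17,298.48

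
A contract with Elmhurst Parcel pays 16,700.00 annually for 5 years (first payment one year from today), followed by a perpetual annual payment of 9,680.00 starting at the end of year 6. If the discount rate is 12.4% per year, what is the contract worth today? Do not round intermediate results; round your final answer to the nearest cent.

103121.28

PV of 5-year annuity: 16,700.00 × [1 − (1+0.124)^−5] / 0.124 = 59607.97008
Perpetuity value at year 5: 9,680.00 / 0.124 = 78064.51613
PV of perpetuity: 78064.51613 / (1+0.124)^5 = 43513.30952
Total PV = 59607.97008 + 43513.30952 = 103121.27960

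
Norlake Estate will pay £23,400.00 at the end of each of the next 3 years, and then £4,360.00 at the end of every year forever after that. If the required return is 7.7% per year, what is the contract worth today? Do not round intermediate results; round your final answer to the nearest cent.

PV of 3-year annuity: £23,400.00 × [1 − (1+0.077)^−3] / 0.077 = 60632.00377
Perpetuity value at year 3: £4,360.00 / 0.077 = 56623.37662
PV of perpetuity: 56623.37662 / (1+0.077)^3 = 45326.13148
Total PV = 60632.00377 + 45326.13148 = 105958.13524

£105958.14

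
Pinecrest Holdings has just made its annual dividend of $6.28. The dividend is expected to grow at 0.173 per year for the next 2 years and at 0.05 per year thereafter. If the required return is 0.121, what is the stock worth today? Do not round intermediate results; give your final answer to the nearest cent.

D_1 = 7.36644
D_2 = 8.64083
Terminal value at year 2: TV = D_2×(1+g_2)/(r−g_2) = 9.07288/0.071 = 127.78698
P_0 = D_1/(1+r)^1 + D_2/(1+r)^2 + TV/(1+r)^2
    = 6.57131 + 6.87614 + 101.68933 = 115.13678

$115.14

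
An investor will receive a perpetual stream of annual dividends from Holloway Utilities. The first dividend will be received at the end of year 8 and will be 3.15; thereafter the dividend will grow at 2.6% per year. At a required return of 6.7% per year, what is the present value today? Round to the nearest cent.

48.80

Value at end of year 7: C₁ / (r − g) = 3.15 / (0.067 − 0.026) = 76.8293
Discount to today: PV = 76.8293 / (1 + 0.067)^7 = 76.8293 / 1.574530 = 48.80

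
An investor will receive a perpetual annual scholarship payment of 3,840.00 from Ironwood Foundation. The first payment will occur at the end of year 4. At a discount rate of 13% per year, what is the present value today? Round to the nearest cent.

Value at end of year 3: C / r = 3,840.00 / 0.13 = 29,538.4615
Discount to today: PV = 29,538.4615 / (1 + 0.13)^3 = 29,538.4615 / 1.442897 = 20,471.64

20471.64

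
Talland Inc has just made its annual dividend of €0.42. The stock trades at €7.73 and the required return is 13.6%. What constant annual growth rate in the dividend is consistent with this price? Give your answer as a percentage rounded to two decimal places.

7.75%

P = D₀(1+g)/(r−g) ⇒ P(r−g) = D₀(1+g) ⇒ g(P+D₀) = P·r − D₀
g = (P·r − D₀)/(P + D₀) = (€7.73×0.136 − €0.42) / (€7.73 + €0.42) = 0.077458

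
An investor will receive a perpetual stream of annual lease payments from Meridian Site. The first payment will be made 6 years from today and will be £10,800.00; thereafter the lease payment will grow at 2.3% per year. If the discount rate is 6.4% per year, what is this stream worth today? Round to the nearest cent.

Value at end of year 5: C₁ / (r − g) = £10,800.00 / (0.064 − 0.023) = £263,414.6341
Discount to today: PV = £263,414.6341 / (1 + 0.064)^5 = £263,414.6341 / 1.363666 = £193,166.48

£193166.48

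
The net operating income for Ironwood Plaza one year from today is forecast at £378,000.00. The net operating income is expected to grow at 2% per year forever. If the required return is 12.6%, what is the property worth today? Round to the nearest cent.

Growing perpetuity: P = D₁ / (r − g) = £378,000.0000 / (0.126 − 0.02) = £3,566,037.74

£3566037.74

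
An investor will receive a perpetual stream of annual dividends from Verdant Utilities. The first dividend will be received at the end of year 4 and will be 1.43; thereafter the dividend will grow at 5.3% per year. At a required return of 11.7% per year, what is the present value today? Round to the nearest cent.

16.03

Value at end of year 3: C₁ / (r − g) = 1.43 / (0.117 − 0.053) = 22.3438
Discount to today: PV = 22.3438 / (1 + 0.117)^3 = 22.3438 / 1.393669 = 16.03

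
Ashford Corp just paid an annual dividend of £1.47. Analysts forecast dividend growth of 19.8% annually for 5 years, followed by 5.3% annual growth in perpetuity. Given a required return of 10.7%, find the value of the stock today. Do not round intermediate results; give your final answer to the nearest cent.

£51.92

D_1 = 1.76106
D_2 = 2.10975
D_3 = 2.52748
D_4 = 3.02792
D_5 = 3.62745
Terminal value at year 5: TV = D_5×(1+g_2)/(r−g_2) = 3.81970/0.054 = 70.73527
P_0 = D_1/(1+r)^1 + D_2/(1+r)^2 + D_3/(1+r)^3 + D_4/(1+r)^4 + D_5/(1+r)^5 + TV/(1+r)^5
    = 1.59084 + 1.72161 + 1.86314 + 2.01630 + 2.18204 + 42.54984 = 51.92377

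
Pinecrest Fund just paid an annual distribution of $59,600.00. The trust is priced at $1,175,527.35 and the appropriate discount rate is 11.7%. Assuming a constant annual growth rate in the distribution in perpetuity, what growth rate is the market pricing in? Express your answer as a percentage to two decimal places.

6.31%

P = D₀(1+g)/(r−g) ⇒ P(r−g) = D₀(1+g) ⇒ g(P+D₀) = P·r − D₀
g = (P·r − D₀)/(P + D₀) = ($1,175,527.35×0.117 − $59,600.00) / ($1,175,527.35 + $59,600.00) = 0.063100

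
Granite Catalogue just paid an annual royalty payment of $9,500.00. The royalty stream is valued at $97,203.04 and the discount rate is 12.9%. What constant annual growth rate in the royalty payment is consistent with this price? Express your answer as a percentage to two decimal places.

2.85%

P = D₀(1+g)/(r−g) ⇒ P(r−g) = D₀(1+g) ⇒ g(P+D₀) = P·r − D₀
g = (P·r − D₀)/(P + D₀) = ($97,203.04×0.129 − $9,500.00) / ($97,203.04 + $9,500.00) = 0.028483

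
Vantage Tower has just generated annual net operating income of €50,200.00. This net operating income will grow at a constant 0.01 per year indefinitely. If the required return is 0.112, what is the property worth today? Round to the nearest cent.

D₁ = D₀ × (1 + g) = €50,200.00 × 1.01 = €50,702.0000
Growing perpetuity: P = D₁ / (r − g) = €50,702.0000 / (0.112 − 0.01) = €497,078.43

€497078.43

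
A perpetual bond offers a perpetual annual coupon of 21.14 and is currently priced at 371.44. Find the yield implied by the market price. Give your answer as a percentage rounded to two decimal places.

5.69%

P = C/r ⇒ r = C/P = 21.14/371.44 = 0.056914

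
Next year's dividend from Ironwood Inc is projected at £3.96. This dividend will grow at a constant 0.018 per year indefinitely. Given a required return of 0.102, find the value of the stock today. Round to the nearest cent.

Growing perpetuity: P = D₁ / (r − g) = £3.9600 / (0.102 − 0.018) = £47.14

£47.14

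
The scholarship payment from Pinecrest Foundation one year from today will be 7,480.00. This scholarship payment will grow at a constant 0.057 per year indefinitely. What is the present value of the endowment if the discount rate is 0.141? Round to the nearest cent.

Growing perpetuity: P = D₁ / (r − g) = 7,480.0000 / (0.141 − 0.057) = 89,047.62

89047.62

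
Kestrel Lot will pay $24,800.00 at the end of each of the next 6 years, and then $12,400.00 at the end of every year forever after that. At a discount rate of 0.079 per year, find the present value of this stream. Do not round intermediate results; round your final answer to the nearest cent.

$214460.05

PV of 6-year annuity: $24,800.00 × [1 − (1+0.079)^−6] / 0.079 = 114996.04828
Perpetuity value at year 6: $12,400.00 / 0.079 = 156962.02532
PV of perpetuity: 156962.02532 / (1+0.079)^6 = 99464.00118
Total PV = 114996.04828 + 99464.00118 = 214460.04946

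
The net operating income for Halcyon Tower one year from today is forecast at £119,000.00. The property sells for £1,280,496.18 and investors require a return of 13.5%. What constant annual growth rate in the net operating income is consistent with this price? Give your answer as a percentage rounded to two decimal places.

P = D₁/(r−g) ⇒ g = r − D₁/P = 0.135 − £119,000.00/£1,280,496.18 = 0.042067

4.21%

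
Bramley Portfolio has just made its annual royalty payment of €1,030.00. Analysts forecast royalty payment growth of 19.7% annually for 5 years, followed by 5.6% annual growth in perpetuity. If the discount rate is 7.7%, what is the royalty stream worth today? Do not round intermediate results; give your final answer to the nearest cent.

D_1 = 1232.91000
D_2 = 1475.79327
D_3 = 1766.52454
D_4 = 2114.52988
D_5 = 2531.09227
Terminal value at year 5: TV = D_5×(1+g_2)/(r−g_2) = 2672.83343/0.021 = 127277.78250
P_0 = D_1/(1+r)^1 + D_2/(1+r)^2 + D_3/(1+r)^3 + D_4/(1+r)^4 + D_5/(1+r)^5 + TV/(1+r)^5
    = 1144.76323 + 1272.31345 + 1414.07540 + 1571.63254 + 1746.74480 + 87836.31019 = 94985.83961

€94985.84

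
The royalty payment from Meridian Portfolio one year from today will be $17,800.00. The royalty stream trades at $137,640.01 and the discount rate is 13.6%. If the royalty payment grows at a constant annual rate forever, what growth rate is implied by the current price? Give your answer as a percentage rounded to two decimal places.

0.67%

P = D₁/(r−g) ⇒ g = r − D₁/P = 0.136 − $17,800.00/$137,640.01 = 0.006677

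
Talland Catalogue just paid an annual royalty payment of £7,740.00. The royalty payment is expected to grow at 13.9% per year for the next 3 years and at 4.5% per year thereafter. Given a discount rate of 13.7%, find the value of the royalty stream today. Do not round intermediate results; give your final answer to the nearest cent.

£111682.84

D_1 = 8815.86000
D_2 = 10041.26454
D_3 = 11437.00031
Terminal value at year 3: TV = D_3×(1+g_2)/(r−g_2) = 11951.66533/0.092 = 129909.40571
P_0 = D_1/(1+r)^1 + D_2/(1+r)^2 + D_3/(1+r)^3 + TV/(1+r)^3
    = 7753.61478 + 7767.25350 + 7780.91622 + 88381.05918 = 111682.84367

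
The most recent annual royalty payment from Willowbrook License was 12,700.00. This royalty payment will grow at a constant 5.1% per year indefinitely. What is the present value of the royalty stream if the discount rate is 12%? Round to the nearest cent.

D₁ = D₀ × (1 + g) = 12,700.00 × 1.051 = 13,347.7000
Growing perpetuity: P = D₁ / (r − g) = 13,347.7000 / (0.12 − 0.051) = 193,444.93

193444.93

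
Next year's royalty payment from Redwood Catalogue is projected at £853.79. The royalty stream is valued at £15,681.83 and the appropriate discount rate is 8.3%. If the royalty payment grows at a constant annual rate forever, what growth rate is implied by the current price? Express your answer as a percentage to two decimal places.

2.86%

P = D₁/(r−g) ⇒ g = r − D₁/P = 0.083 − £853.79/£15,681.83 = 0.028555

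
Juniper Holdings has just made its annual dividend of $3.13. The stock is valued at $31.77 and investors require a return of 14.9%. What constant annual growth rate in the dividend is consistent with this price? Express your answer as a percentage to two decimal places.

P = D₀(1+g)/(r−g) ⇒ P(r−g) = D₀(1+g) ⇒ g(P+D₀) = P·r − D₀
g = (P·r − D₀)/(P + D₀) = ($31.77×0.149 − $3.13) / ($31.77 + $3.13) = 0.045952

4.60%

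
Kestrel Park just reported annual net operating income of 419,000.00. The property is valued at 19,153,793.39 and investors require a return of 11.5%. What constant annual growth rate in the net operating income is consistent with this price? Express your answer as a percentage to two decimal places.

P = D₀(1+g)/(r−g) ⇒ P(r−g) = D₀(1+g) ⇒ g(P+D₀) = P·r − D₀
g = (P·r − D₀)/(P + D₀) = (19,153,793.39×0.115 − 419,000.00) / (19,153,793.39 + 419,000.00) = 0.091131

9.11%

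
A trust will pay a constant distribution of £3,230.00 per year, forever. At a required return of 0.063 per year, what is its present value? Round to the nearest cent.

£51269.84

Level perpetuity: PV = C / r = £3,230.00 / 0.063 = £51,269.84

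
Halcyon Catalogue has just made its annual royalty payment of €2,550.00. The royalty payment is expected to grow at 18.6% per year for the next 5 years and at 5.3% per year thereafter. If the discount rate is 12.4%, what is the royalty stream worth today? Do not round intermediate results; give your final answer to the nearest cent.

€64487.08

D_1 = 3024.30000
D_2 = 3586.81980
D_3 = 4253.96828
D_4 = 5045.20638
D_5 = 5983.61477
Terminal value at year 5: TV = D_5×(1+g_2)/(r−g_2) = 6300.74635/0.071 = 88742.90639
P_0 = D_1/(1+r)^1 + D_2/(1+r)^2 + D_3/(1+r)^3 + D_4/(1+r)^4 + D_5/(1+r)^5 + TV/(1+r)^5
    = 2690.65836 + 2839.07546 + 2995.67927 + 3160.92136 + 3335.27824 + 49465.46453 = 64487.07722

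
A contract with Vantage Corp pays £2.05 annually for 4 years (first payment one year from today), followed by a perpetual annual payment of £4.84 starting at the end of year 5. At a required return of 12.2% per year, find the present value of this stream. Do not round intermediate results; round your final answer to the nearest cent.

£31.23

PV of 4-year annuity: £2.05 × [1 − (1+0.122)^−4] / 0.122 = 6.20043
Perpetuity value at year 4: £4.84 / 0.122 = 39.67213
PV of perpetuity: 39.67213 / (1+0.122)^4 = 25.03307
Total PV = 6.20043 + 25.03307 = 31.23350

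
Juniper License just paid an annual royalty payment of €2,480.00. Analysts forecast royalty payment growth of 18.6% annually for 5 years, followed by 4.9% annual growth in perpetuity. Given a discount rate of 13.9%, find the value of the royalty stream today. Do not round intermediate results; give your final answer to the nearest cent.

€49404.72

D_1 = 2941.28000
D_2 = 3488.35808
D_3 = 4137.19268
D_4 = 4906.71052
D_5 = 5819.35868
Terminal value at year 5: TV = D_5×(1+g_2)/(r−g_2) = 6104.50725/0.09 = 67827.85838
P_0 = D_1/(1+r)^1 + D_2/(1+r)^2 + D_3/(1+r)^3 + D_4/(1+r)^4 + D_5/(1+r)^5 + TV/(1+r)^5
    = 2582.33538 + 2688.89356 + 2799.84878 + 2915.38249 + 3035.68361 + 35382.57894 = 49404.72276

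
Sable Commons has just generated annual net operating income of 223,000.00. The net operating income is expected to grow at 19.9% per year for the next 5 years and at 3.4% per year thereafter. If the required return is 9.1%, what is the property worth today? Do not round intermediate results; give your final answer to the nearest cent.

D_1 = 267377.00000
D_2 = 320585.02300
D_3 = 384381.44258
D_4 = 460873.34965
D_5 = 552587.14623
Terminal value at year 5: TV = D_5×(1+g_2)/(r−g_2) = 571375.10920/0.057 = 10024124.72284
P_0 = D_1/(1+r)^1 + D_2/(1+r)^2 + D_3/(1+r)^3 + D_4/(1+r)^4 + D_5/(1+r)^5 + TV/(1+r)^5
    = 245075.16040 + 269335.57958 + 295997.58013 + 325298.89878 + 357500.80627 + 6485190.06462 = 7978398.08978

7978398.09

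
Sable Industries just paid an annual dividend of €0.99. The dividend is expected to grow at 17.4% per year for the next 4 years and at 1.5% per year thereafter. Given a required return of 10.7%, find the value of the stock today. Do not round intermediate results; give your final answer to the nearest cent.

€18.41

D_1 = 1.16226
D_2 = 1.36449
D_3 = 1.60192
D_4 = 1.88065
Terminal value at year 4: TV = D_4×(1+g_2)/(r−g_2) = 1.90886/0.092 = 20.74846
P_0 = D_1/(1+r)^1 + D_2/(1+r)^2 + D_3/(1+r)^3 + D_4/(1+r)^4 + TV/(1+r)^4
    = 1.04992 + 1.11346 + 1.18086 + 1.25233 + 13.81641 = 18.41298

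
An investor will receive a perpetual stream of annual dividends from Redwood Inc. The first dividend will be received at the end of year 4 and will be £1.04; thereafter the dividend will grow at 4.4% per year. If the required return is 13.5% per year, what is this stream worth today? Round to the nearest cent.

£7.82

Value at end of year 3: C₁ / (r − g) = £1.04 / (0.135 − 0.044) = £11.4286
Discount to today: PV = £11.4286 / (1 + 0.135)^3 = £11.4286 / 1.462135 = £7.82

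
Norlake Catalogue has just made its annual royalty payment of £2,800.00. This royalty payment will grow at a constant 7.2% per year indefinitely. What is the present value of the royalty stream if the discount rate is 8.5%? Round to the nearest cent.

D₁ = D₀ × (1 + g) = £2,800.00 × 1.072 = £3,001.6000
Growing perpetuity: P = D₁ / (r − g) = £3,001.6000 / (0.085 − 0.072) = £230,892.31

£230892.31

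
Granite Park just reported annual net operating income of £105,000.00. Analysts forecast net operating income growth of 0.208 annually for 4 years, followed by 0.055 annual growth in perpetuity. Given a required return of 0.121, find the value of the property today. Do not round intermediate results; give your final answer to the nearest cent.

D_1 = 126840.00000
D_2 = 153222.72000
D_3 = 185093.04576
D_4 = 223592.39928
Terminal value at year 4: TV = D_4×(1+g_2)/(r−g_2) = 235889.98124/0.066 = 3574090.62482
P_0 = D_1/(1+r)^1 + D_2/(1+r)^2 + D_3/(1+r)^3 + D_4/(1+r)^4 + TV/(1+r)^4
    = 113148.97413 + 121930.38425 + 131393.31327 + 141590.65338 + 2263305.14108 = 2771368.46612

£2771368.47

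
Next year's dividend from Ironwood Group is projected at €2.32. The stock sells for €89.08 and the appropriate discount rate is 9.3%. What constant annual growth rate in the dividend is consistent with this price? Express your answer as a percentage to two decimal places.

P = D₁/(r−g) ⇒ g = r − D₁/P = 0.093 − €2.32/€89.08 = 0.066956

6.70%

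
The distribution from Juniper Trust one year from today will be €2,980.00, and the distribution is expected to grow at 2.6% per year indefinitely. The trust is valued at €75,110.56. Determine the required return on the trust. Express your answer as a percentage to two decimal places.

P = D₁/(r − g) ⇒ r = D₁/P + g = €2,980.0000/€75,110.56 + 0.026 = 0.039675 + 0.026 = 0.065675

6.57%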